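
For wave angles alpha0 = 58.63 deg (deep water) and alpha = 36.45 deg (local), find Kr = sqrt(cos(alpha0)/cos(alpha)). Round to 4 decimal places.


Kr = sqrt(cos(alpha0) / cos(alpha))
cos(58.63) = 0.520563
cos(36.45) = 0.804376
Kr = sqrt(0.520563 / 0.804376)
Kr = sqrt(0.647164)
Kr = 0.8045

0.8045


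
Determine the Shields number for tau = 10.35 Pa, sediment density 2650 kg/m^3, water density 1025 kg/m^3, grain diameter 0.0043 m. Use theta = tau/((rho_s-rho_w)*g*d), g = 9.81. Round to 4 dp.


theta = tau / ((rho_s - rho_w) * g * d)
rho_s - rho_w = 2650 - 1025 = 1625
Denominator = 1625 * 9.81 * 0.0043 = 68.547375
theta = 10.35 / 68.547375
theta = 0.1510

0.1510


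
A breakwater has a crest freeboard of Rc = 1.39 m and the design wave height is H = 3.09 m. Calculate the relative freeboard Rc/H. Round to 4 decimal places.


Relative freeboard = Rc / H
= 1.39 / 3.09
= 0.4498

0.4498


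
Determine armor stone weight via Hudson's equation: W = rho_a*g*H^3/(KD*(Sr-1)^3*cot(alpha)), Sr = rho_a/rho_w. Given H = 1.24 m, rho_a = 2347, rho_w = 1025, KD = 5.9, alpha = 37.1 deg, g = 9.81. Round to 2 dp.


Sr = rho_a / rho_w = 2347 / 1025 = 2.289756
(Sr - 1) = 1.289756
(Sr - 1)^3 = 2.145472
cot(37.1) = 1 / tan(37.1) = 1 / 0.756294 = 1.322237
Numerator = 2347 * 9.81 * 1.24^3 = 43898.2444
Denominator = 5.9 * 2.145472 * 1.322237 = 16.737250
W = 43898.2444 / 16.737250
W = 2622.79 N

2622.79


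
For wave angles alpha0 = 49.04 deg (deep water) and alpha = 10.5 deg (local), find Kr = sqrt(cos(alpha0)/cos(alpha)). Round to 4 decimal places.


Kr = sqrt(cos(alpha0) / cos(alpha))
cos(49.04) = 0.655532
cos(10.5) = 0.983255
Kr = sqrt(0.655532 / 0.983255)
Kr = sqrt(0.666696)
Kr = 0.8165

0.8165


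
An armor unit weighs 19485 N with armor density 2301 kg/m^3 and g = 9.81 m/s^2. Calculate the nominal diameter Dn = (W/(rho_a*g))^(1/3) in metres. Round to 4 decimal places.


V = W / (rho_a * g)
V = 19485 / (2301 * 9.81)
V = 19485 / 22572.81
V = 0.863207 m^3
Dn = V^(1/3) = 0.863207^(1/3)
Dn = 0.9521 m

0.9521


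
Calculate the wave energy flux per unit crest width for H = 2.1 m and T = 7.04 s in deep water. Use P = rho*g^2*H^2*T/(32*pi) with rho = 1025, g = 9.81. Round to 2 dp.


P = rho * g^2 * H^2 * T / (32 * pi)
P = 1025 * 9.81^2 * 2.1^2 * 7.04 / (32 * pi)
P = 1025 * 96.2361 * 4.4100 * 7.04 / 100.53096
P = 30463.04 W/m

30463.04


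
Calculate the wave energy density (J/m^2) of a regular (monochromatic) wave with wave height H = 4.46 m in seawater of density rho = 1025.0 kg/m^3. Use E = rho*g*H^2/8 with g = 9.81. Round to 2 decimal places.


E = (1/8) * rho * g * H^2
E = (1/8) * 1025.0 * 9.81 * 4.46^2
E = 0.125 * 1025.0 * 9.81 * 19.8916
E = 25001.88 J/m^2

25001.88


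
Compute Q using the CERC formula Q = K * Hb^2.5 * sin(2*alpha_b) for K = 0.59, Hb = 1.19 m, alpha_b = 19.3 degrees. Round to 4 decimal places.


Q = K * Hb^2.5 * sin(2 * alpha_b)
Hb^2.5 = 1.19^2.5 = 1.544783
sin(2 * 19.3) = sin(38.6) = 0.623880
Q = 0.59 * 1.544783 * 0.623880
Q = 0.5686 m^3/s

0.5686


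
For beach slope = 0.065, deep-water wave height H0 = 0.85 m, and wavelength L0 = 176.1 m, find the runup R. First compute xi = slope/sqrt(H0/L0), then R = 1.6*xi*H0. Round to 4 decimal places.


xi = slope / sqrt(H0/L0)
H0/L0 = 0.85/176.1 = 0.004827
sqrt(0.004827) = 0.069475
xi = 0.065 / 0.069475 = 0.935586
R = 1.6 * xi * H0 = 1.6 * 0.935586 * 0.85
R = 1.2724 m

1.2724


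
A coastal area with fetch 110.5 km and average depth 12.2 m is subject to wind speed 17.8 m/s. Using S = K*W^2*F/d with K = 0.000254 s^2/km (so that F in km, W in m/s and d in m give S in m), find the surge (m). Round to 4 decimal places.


S = K * W^2 * F / d
W^2 = 17.8^2 = 316.84
S = 0.000254 * 316.84 * 110.5 / 12.2
Numerator = 0.000254 * 316.84 * 110.5 = 8.892748
S = 8.892748 / 12.2 = 0.7289 m

0.7289


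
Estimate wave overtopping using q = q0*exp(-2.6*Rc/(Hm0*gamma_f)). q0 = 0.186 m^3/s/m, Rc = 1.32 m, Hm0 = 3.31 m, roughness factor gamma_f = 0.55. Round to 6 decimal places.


q = q0 * exp(-2.6 * Rc / (Hm0 * gamma_f))
Exponent = -2.6 * 1.32 / (3.31 * 0.55)
= -2.6 * 1.32 / 1.8205
= -1.885196
exp(-1.885196) = 0.151799
q = 0.186 * 0.151799
q = 0.028235 m^3/s/m

0.028235


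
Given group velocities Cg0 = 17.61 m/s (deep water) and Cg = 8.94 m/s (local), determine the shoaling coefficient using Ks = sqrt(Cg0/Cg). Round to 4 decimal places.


Ks = sqrt(Cg0 / Cg)
Ks = sqrt(17.61 / 8.94)
Ks = sqrt(1.9698)
Ks = 1.4035

1.4035


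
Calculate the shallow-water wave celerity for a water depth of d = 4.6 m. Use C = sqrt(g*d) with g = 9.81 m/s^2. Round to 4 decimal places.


Using the shallow-water approximation:
C = sqrt(g * d) = sqrt(9.81 * 4.6)
C = sqrt(45.1260)
C = 6.7176 m/s

6.7176


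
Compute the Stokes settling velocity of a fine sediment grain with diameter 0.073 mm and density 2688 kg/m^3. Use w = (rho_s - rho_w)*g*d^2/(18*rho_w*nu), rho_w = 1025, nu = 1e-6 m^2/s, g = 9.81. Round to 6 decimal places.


w = (rho_s - rho_w) * g * d^2 / (18 * rho_w * nu)
d = 0.073 mm = 0.000073 m
rho_s - rho_w = 2688 - 1025 = 1663
Numerator = 1663 * 9.81 * (0.000073)^2 = 0.000086937466
Denominator = 18 * 1025 * 1e-6 = 0.018450
w = 0.004712 m/s

0.004712


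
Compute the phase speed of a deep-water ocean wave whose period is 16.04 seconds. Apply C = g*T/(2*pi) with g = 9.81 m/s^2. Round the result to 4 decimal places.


We use the deep-water celerity formula:
C = g * T / (2 * pi)
C = 9.81 * 16.04 / (2 * 3.14159...)
C = 157.352400 / 6.283185
C = 25.0434 m/s

25.0434


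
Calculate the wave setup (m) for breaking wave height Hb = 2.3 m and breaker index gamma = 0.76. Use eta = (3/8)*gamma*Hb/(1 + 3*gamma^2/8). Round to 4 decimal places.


eta = (3/8) * gamma * Hb / (1 + 3*gamma^2/8)
Numerator = (3/8) * 0.76 * 2.3 = 0.655500
Denominator = 1 + 3*0.76^2/8 = 1 + 0.216600 = 1.216600
eta = 0.655500 / 1.216600
eta = 0.5388 m

0.5388


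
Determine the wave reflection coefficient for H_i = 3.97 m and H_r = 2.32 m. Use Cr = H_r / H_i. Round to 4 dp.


Cr = H_r / H_i
Cr = 2.32 / 3.97
Cr = 0.5844

0.5844


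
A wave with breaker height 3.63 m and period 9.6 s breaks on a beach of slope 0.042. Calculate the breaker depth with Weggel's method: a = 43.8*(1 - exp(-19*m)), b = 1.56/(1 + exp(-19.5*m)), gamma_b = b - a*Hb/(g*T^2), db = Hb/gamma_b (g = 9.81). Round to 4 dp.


a = 43.8 * (1 - exp(-19 * m))
exp(-19 * 0.042) = exp(-0.7980) = 0.450229
a = 43.8 * (1 - 0.450229) = 24.079991
b = 1.56 / (1 + exp(-19.5 * m))
exp(-19.5 * 0.042) = exp(-0.8190) = 0.440872
b = 1.56 / (1 + 0.440872) = 1.082677
Hb / (g * T^2) = 3.63 / (9.81 * 9.6^2) = 3.63 / 904.0896 = 0.00401509
gamma_b = b - a * Hb/(g*T^2) = 1.082677 - 24.079991 * 0.00401509 = 0.985994
db = Hb / gamma_b = 3.63 / 0.985994
db = 3.6816 m

3.6816


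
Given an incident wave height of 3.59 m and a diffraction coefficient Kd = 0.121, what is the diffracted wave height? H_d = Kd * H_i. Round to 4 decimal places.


H_d = Kd * H_i
H_d = 0.121 * 3.59
H_d = 0.4344 m

0.4344


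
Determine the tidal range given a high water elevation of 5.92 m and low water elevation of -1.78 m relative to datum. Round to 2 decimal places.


Tidal range = High water - Low water
Tidal range = 5.92 - (-1.78)
Tidal range = 7.70 m

7.70


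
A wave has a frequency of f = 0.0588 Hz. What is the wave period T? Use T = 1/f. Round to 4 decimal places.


T = 1 / f
T = 1 / 0.0588
T = 17.0068 s

17.0068


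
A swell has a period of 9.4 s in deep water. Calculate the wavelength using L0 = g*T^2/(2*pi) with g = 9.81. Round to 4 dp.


L0 = g * T^2 / (2 * pi)
L0 = 9.81 * 9.4^2 / (2 * pi)
L0 = 9.81 * 88.3600 / 6.28319
L0 = 866.8116 / 6.28319
L0 = 137.9574 m

137.9574


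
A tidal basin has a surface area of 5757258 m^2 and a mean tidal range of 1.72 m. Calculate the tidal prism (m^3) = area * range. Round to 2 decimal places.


Tidal prism = Area * Tidal range
P = 5757258 * 1.72
P = 9902483.76 m^3

9902483.76


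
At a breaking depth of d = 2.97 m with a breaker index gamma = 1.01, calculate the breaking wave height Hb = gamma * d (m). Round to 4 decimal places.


Hb = gamma * d
Hb = 1.01 * 2.97
Hb = 2.9997 m

2.9997


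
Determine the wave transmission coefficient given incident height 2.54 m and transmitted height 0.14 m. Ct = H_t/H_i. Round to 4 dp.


Ct = H_t / H_i
Ct = 0.14 / 2.54
Ct = 0.0551

0.0551


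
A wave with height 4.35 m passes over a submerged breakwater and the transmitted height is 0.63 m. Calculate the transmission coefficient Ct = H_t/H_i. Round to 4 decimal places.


Ct = H_t / H_i
Ct = 0.63 / 4.35
Ct = 0.1448

0.1448


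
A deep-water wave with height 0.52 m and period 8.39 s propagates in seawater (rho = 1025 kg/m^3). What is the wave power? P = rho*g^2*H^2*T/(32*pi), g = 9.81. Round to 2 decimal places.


P = rho * g^2 * H^2 * T / (32 * pi)
P = 1025 * 9.81^2 * 0.52^2 * 8.39 / (32 * pi)
P = 1025 * 96.2361 * 0.2704 * 8.39 / 100.53096
P = 2226.03 W/m

2226.03


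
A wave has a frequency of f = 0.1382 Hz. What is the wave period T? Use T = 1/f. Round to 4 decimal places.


T = 1 / f
T = 1 / 0.1382
T = 7.2359 s

7.2359


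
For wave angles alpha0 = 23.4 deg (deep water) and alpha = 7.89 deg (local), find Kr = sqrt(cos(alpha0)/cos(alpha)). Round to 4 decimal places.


Kr = sqrt(cos(alpha0) / cos(alpha))
cos(23.4) = 0.917755
cos(7.89) = 0.990533
Kr = sqrt(0.917755 / 0.990533)
Kr = sqrt(0.926526)
Kr = 0.9626

0.9626


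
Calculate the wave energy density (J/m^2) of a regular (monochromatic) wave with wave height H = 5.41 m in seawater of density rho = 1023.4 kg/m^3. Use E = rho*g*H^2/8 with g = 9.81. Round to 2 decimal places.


E = (1/8) * rho * g * H^2
E = (1/8) * 1023.4 * 9.81 * 5.41^2
E = 0.125 * 1023.4 * 9.81 * 29.2681
E = 36729.83 J/m^2

36729.83


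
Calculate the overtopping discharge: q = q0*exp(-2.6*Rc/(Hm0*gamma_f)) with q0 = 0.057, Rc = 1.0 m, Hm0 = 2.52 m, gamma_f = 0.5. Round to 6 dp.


q = q0 * exp(-2.6 * Rc / (Hm0 * gamma_f))
Exponent = -2.6 * 1.0 / (2.52 * 0.5)
= -2.6 * 1.0 / 1.2600
= -2.063492
exp(-2.063492) = 0.127010
q = 0.057 * 0.127010
q = 0.007240 m^3/s/m

0.007240


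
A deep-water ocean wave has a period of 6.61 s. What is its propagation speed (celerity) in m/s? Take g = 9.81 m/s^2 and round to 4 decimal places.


We use the deep-water celerity formula:
C = g * T / (2 * pi)
C = 9.81 * 6.61 / (2 * 3.14159...)
C = 64.844100 / 6.283185
C = 10.3203 m/s

10.3203


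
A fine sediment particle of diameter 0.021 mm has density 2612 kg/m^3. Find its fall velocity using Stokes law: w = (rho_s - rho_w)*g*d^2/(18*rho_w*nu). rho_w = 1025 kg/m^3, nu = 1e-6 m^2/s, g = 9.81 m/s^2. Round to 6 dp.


w = (rho_s - rho_w) * g * d^2 / (18 * rho_w * nu)
d = 0.021 mm = 0.000021 m
rho_s - rho_w = 2612 - 1025 = 1587
Numerator = 1587 * 9.81 * (0.000021)^2 = 0.000006865695
Denominator = 18 * 1025 * 1e-6 = 0.018450
w = 0.000372 m/s

0.000372


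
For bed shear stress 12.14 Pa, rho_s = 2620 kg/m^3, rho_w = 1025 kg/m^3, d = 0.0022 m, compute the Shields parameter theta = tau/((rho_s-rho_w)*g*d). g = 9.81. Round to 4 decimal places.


theta = tau / ((rho_s - rho_w) * g * d)
rho_s - rho_w = 2620 - 1025 = 1595
Denominator = 1595 * 9.81 * 0.0022 = 34.423290
theta = 12.14 / 34.423290
theta = 0.3527

0.3527


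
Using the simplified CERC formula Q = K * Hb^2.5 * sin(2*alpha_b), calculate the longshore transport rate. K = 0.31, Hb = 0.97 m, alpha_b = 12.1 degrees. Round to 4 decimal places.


Q = K * Hb^2.5 * sin(2 * alpha_b)
Hb^2.5 = 0.97^2.5 = 0.926679
sin(2 * 12.1) = sin(24.2) = 0.409923
Q = 0.31 * 0.926679 * 0.409923
Q = 0.1178 m^3/s

0.1178


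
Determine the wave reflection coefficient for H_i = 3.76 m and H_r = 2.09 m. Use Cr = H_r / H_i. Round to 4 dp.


Cr = H_r / H_i
Cr = 2.09 / 3.76
Cr = 0.5559

0.5559


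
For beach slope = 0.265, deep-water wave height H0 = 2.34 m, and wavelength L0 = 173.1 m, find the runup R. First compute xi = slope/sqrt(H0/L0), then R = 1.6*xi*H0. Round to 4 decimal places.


xi = slope / sqrt(H0/L0)
H0/L0 = 2.34/173.1 = 0.013518
sqrt(0.013518) = 0.116268
xi = 0.265 / 0.116268 = 2.279221
R = 1.6 * xi * H0 = 1.6 * 2.279221 * 2.34
R = 8.5334 m

8.5334


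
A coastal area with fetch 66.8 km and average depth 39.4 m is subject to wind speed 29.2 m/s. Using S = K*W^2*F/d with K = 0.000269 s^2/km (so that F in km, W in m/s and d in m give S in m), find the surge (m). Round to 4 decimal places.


S = K * W^2 * F / d
W^2 = 29.2^2 = 852.64
S = 0.000269 * 852.64 * 66.8 / 39.4
Numerator = 0.000269 * 852.64 * 66.8 = 15.321259
S = 15.321259 / 39.4 = 0.3889 m

0.3889


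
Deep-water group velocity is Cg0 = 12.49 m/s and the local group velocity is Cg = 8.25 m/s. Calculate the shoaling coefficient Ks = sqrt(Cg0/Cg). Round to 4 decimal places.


Ks = sqrt(Cg0 / Cg)
Ks = sqrt(12.49 / 8.25)
Ks = sqrt(1.5139)
Ks = 1.2304

1.2304


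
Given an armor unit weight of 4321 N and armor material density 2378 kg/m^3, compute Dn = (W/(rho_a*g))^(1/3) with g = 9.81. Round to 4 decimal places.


V = W / (rho_a * g)
V = 4321 / (2378 * 9.81)
V = 4321 / 23328.18
V = 0.185227 m^3
Dn = V^(1/3) = 0.185227^(1/3)
Dn = 0.5700 m

0.5700


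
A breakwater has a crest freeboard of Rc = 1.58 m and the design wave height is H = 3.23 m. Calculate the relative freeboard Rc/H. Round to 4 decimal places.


Relative freeboard = Rc / H
= 1.58 / 3.23
= 0.4892

0.4892


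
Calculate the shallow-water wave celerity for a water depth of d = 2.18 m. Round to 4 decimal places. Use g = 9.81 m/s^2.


Using the shallow-water approximation:
C = sqrt(g * d) = sqrt(9.81 * 2.18)
C = sqrt(21.3858)
C = 4.6245 m/s

4.6245


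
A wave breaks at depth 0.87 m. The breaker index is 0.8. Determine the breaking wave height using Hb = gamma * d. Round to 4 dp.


Hb = gamma * d
Hb = 0.8 * 0.87
Hb = 0.6960 m

0.6960


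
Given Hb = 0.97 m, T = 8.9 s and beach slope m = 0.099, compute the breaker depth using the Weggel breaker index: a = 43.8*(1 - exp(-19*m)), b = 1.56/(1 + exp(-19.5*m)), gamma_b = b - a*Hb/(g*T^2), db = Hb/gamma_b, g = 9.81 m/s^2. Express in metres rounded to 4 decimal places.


a = 43.8 * (1 - exp(-19 * m))
exp(-19 * 0.099) = exp(-1.8810) = 0.152438
a = 43.8 * (1 - 0.152438) = 37.123233
b = 1.56 / (1 + exp(-19.5 * m))
exp(-19.5 * 0.099) = exp(-1.9305) = 0.145076
b = 1.56 / (1 + 0.145076) = 1.362355
Hb / (g * T^2) = 0.97 / (9.81 * 8.9^2) = 0.97 / 777.0501 = 0.00124831
gamma_b = b - a * Hb/(g*T^2) = 1.362355 - 37.123233 * 0.00124831 = 1.316014
db = Hb / gamma_b = 0.97 / 1.316014
db = 0.7371 m

0.7371


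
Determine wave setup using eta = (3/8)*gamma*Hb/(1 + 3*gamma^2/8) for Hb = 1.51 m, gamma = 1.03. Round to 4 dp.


eta = (3/8) * gamma * Hb / (1 + 3*gamma^2/8)
Numerator = (3/8) * 1.03 * 1.51 = 0.583237
Denominator = 1 + 3*1.03^2/8 = 1 + 0.397838 = 1.397838
eta = 0.583237 / 1.397838
eta = 0.4172 m

0.4172


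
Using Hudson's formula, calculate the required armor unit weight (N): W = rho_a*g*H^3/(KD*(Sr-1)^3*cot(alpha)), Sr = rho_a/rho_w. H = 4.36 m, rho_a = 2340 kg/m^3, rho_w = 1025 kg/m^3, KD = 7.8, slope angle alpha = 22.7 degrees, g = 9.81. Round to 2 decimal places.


Sr = rho_a / rho_w = 2340 / 1025 = 2.282927
(Sr - 1) = 1.282927
(Sr - 1)^3 = 2.111571
cot(22.7) = 1 / tan(22.7) = 1 / 0.418309 = 2.390577
Numerator = 2340 * 9.81 * 4.36^3 = 1902586.1572
Denominator = 7.8 * 2.111571 * 2.390577 = 39.373407
W = 1902586.1572 / 39.373407
W = 48321.60 N

48321.60


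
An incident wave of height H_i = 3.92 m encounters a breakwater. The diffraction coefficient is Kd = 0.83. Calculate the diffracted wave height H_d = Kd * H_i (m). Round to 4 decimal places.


H_d = Kd * H_i
H_d = 0.83 * 3.92
H_d = 3.2536 m

3.2536


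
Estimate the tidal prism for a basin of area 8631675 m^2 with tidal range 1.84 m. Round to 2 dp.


Tidal prism = Area * Tidal range
P = 8631675 * 1.84
P = 15882282.00 m^3

15882282.00


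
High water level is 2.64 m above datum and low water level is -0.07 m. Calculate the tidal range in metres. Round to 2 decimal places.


Tidal range = High water - Low water
Tidal range = 2.64 - (-0.07)
Tidal range = 2.71 m

2.71


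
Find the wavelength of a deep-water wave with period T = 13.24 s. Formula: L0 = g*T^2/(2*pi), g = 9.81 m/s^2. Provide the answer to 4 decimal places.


L0 = g * T^2 / (2 * pi)
L0 = 9.81 * 13.24^2 / (2 * pi)
L0 = 9.81 * 175.2976 / 6.28319
L0 = 1719.6695 / 6.28319
L0 = 273.6939 m

273.6939


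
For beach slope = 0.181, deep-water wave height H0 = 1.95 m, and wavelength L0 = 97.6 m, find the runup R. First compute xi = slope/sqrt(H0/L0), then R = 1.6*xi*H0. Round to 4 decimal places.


xi = slope / sqrt(H0/L0)
H0/L0 = 1.95/97.6 = 0.019980
sqrt(0.019980) = 0.141349
xi = 0.181 / 0.141349 = 1.280519
R = 1.6 * xi * H0 = 1.6 * 1.280519 * 1.95
R = 3.9952 m

3.9952


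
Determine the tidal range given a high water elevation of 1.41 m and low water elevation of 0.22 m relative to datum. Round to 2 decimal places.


Tidal range = High water - Low water
Tidal range = 1.41 - (0.22)
Tidal range = 1.19 m

1.19


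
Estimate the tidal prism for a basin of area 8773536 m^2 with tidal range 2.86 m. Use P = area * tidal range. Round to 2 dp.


Tidal prism = Area * Tidal range
P = 8773536 * 2.86
P = 25092312.96 m^3

25092312.96


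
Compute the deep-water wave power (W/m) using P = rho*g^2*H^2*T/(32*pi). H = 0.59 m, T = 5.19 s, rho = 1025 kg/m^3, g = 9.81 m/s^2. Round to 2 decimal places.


P = rho * g^2 * H^2 * T / (32 * pi)
P = 1025 * 9.81^2 * 0.59^2 * 5.19 / (32 * pi)
P = 1025 * 96.2361 * 0.3481 * 5.19 / 100.53096
P = 1772.69 W/m

1772.69


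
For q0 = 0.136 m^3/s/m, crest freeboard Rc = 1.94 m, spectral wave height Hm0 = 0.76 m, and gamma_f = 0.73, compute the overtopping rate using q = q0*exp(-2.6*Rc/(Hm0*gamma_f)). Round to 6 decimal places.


q = q0 * exp(-2.6 * Rc / (Hm0 * gamma_f))
Exponent = -2.6 * 1.94 / (0.76 * 0.73)
= -2.6 * 1.94 / 0.5548
= -9.091565
exp(-9.091565) = 0.000113
q = 0.136 * 0.000113
q = 0.000015 m^3/s/m

0.000015


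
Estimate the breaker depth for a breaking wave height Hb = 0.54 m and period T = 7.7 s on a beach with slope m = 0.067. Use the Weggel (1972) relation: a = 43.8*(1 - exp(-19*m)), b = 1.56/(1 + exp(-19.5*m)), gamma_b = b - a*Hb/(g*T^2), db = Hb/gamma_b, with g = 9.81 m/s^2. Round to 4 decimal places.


a = 43.8 * (1 - exp(-19 * m))
exp(-19 * 0.067) = exp(-1.2730) = 0.279990
a = 43.8 * (1 - 0.279990) = 31.536421
b = 1.56 / (1 + exp(-19.5 * m))
exp(-19.5 * 0.067) = exp(-1.3065) = 0.270766
b = 1.56 / (1 + 0.270766) = 1.227606
Hb / (g * T^2) = 0.54 / (9.81 * 7.7^2) = 0.54 / 581.6349 = 0.00092842
gamma_b = b - a * Hb/(g*T^2) = 1.227606 - 31.536421 * 0.00092842 = 1.198327
db = Hb / gamma_b = 0.54 / 1.198327
db = 0.4506 m

0.4506


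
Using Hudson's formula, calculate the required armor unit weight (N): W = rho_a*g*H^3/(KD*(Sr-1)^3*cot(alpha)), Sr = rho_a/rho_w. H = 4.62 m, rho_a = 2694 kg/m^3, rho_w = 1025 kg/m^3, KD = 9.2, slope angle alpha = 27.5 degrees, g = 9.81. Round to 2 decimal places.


Sr = rho_a / rho_w = 2694 / 1025 = 2.628293
(Sr - 1) = 1.628293
(Sr - 1)^3 = 4.317153
cot(27.5) = 1 / tan(27.5) = 1 / 0.520567 = 1.920982
Numerator = 2694 * 9.81 * 4.62^3 = 2606108.6963
Denominator = 9.2 * 4.317153 * 1.920982 = 76.297194
W = 2606108.6963 / 76.297194
W = 34157.33 N

34157.33


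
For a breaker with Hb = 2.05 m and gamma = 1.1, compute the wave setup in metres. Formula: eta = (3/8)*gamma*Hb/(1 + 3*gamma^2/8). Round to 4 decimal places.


eta = (3/8) * gamma * Hb / (1 + 3*gamma^2/8)
Numerator = (3/8) * 1.1 * 2.05 = 0.845625
Denominator = 1 + 3*1.1^2/8 = 1 + 0.453750 = 1.453750
eta = 0.845625 / 1.453750
eta = 0.5817 m

0.5817


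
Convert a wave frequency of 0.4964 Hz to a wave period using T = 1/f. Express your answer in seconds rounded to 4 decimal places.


T = 1 / f
T = 1 / 0.4964
T = 2.0145 s

2.0145


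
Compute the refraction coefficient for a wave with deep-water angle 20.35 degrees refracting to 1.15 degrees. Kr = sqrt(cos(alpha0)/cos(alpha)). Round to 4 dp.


Kr = sqrt(cos(alpha0) / cos(alpha))
cos(20.35) = 0.937586
cos(1.15) = 0.999799
Kr = sqrt(0.937586 / 0.999799)
Kr = sqrt(0.937775)
Kr = 0.9684

0.9684


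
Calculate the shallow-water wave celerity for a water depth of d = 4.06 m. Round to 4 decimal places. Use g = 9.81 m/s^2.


Using the shallow-water approximation:
C = sqrt(g * d) = sqrt(9.81 * 4.06)
C = sqrt(39.8286)
C = 6.3110 m/s

6.3110


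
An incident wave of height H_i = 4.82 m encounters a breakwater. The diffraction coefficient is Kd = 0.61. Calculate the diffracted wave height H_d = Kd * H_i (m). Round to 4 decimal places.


H_d = Kd * H_i
H_d = 0.61 * 4.82
H_d = 2.9402 m

2.9402


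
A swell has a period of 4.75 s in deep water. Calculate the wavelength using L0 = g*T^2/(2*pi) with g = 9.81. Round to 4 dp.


L0 = g * T^2 / (2 * pi)
L0 = 9.81 * 4.75^2 / (2 * pi)
L0 = 9.81 * 22.5625 / 6.28319
L0 = 221.3381 / 6.28319
L0 = 35.2271 m

35.2271


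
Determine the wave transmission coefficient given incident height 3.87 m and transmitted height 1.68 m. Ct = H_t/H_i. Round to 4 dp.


Ct = H_t / H_i
Ct = 1.68 / 3.87
Ct = 0.4341

0.4341


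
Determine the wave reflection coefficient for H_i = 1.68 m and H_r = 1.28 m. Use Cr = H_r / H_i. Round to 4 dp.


Cr = H_r / H_i
Cr = 1.28 / 1.68
Cr = 0.7619

0.7619


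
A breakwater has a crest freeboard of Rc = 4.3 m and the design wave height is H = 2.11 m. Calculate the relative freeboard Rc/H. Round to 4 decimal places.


Relative freeboard = Rc / H
= 4.3 / 2.11
= 2.0379

2.0379


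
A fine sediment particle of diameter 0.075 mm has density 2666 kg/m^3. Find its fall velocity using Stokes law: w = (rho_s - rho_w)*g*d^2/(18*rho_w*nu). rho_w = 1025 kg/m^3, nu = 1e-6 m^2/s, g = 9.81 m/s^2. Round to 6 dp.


w = (rho_s - rho_w) * g * d^2 / (18 * rho_w * nu)
d = 0.075 mm = 0.000075 m
rho_s - rho_w = 2666 - 1025 = 1641
Numerator = 1641 * 9.81 * (0.000075)^2 = 0.000090552431
Denominator = 18 * 1025 * 1e-6 = 0.018450
w = 0.004908 m/s

0.004908


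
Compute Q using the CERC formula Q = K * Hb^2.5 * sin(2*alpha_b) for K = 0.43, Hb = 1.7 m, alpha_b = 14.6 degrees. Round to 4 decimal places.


Q = K * Hb^2.5 * sin(2 * alpha_b)
Hb^2.5 = 1.7^2.5 = 3.768099
sin(2 * 14.6) = sin(29.2) = 0.487860
Q = 0.43 * 3.768099 * 0.487860
Q = 0.7905 m^3/s

0.7905


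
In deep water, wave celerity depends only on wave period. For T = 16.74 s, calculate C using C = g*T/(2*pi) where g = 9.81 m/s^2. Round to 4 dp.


We use the deep-water celerity formula:
C = g * T / (2 * pi)
C = 9.81 * 16.74 / (2 * 3.14159...)
C = 164.219400 / 6.283185
C = 26.1363 m/s

26.1363


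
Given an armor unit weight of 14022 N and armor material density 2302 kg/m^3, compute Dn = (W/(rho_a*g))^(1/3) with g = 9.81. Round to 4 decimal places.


V = W / (rho_a * g)
V = 14022 / (2302 * 9.81)
V = 14022 / 22582.62
V = 0.620920 m^3
Dn = V^(1/3) = 0.620920^(1/3)
Dn = 0.8531 m

0.8531


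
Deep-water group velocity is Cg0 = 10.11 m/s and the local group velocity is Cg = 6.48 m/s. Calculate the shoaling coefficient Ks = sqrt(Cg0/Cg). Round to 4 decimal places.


Ks = sqrt(Cg0 / Cg)
Ks = sqrt(10.11 / 6.48)
Ks = sqrt(1.5602)
Ks = 1.2491

1.2491


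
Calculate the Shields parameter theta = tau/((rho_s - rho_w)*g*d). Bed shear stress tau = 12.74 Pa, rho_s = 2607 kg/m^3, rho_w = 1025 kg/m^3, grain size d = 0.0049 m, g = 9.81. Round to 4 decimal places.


theta = tau / ((rho_s - rho_w) * g * d)
rho_s - rho_w = 2607 - 1025 = 1582
Denominator = 1582 * 9.81 * 0.0049 = 76.045158
theta = 12.74 / 76.045158
theta = 0.1675

0.1675


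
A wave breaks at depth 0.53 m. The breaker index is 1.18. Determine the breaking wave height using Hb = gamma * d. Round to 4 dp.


Hb = gamma * d
Hb = 1.18 * 0.53
Hb = 0.6254 m

0.6254


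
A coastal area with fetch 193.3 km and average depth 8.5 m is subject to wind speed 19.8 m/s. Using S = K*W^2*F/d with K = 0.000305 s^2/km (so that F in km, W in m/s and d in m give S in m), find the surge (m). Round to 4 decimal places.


S = K * W^2 * F / d
W^2 = 19.8^2 = 392.04
S = 0.000305 * 392.04 * 193.3 / 8.5
Numerator = 0.000305 * 392.04 * 193.3 = 23.113306
S = 23.113306 / 8.5 = 2.7192 m

2.7192


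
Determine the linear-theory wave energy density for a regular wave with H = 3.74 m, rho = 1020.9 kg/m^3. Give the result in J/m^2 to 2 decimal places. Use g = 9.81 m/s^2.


E = (1/8) * rho * g * H^2
E = (1/8) * 1020.9 * 9.81 * 3.74^2
E = 0.125 * 1020.9 * 9.81 * 13.9876
E = 17510.78 J/m^2

17510.78


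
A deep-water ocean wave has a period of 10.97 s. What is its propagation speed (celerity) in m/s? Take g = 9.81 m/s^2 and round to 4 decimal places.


We use the deep-water celerity formula:
C = g * T / (2 * pi)
C = 9.81 * 10.97 / (2 * 3.14159...)
C = 107.615700 / 6.283185
C = 17.1276 m/s

17.1276


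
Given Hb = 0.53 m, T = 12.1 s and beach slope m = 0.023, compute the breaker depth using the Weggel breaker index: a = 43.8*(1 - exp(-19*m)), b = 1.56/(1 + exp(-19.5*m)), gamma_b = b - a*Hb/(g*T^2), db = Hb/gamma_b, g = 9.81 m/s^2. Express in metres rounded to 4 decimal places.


a = 43.8 * (1 - exp(-19 * m))
exp(-19 * 0.023) = exp(-0.4370) = 0.645971
a = 43.8 * (1 - 0.645971) = 15.506451
b = 1.56 / (1 + exp(-19.5 * m))
exp(-19.5 * 0.023) = exp(-0.4485) = 0.638585
b = 1.56 / (1 + 0.638585) = 0.952041
Hb / (g * T^2) = 0.53 / (9.81 * 12.1^2) = 0.53 / 1436.2821 = 0.00036901
gamma_b = b - a * Hb/(g*T^2) = 0.952041 - 15.506451 * 0.00036901 = 0.946319
db = Hb / gamma_b = 0.53 / 0.946319
db = 0.5601 m

0.5601


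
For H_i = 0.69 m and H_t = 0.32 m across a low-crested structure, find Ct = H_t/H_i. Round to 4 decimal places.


Ct = H_t / H_i
Ct = 0.32 / 0.69
Ct = 0.4638

0.4638


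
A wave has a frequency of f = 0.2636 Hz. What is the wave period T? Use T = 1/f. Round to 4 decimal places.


T = 1 / f
T = 1 / 0.2636
T = 3.7936 s

3.7936


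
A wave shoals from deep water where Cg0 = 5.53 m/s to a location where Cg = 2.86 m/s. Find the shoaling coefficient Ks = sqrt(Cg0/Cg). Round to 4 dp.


Ks = sqrt(Cg0 / Cg)
Ks = sqrt(5.53 / 2.86)
Ks = sqrt(1.9336)
Ks = 1.3905

1.3905


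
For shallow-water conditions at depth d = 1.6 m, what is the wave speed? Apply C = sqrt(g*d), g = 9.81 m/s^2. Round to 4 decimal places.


Using the shallow-water approximation:
C = sqrt(g * d) = sqrt(9.81 * 1.6)
C = sqrt(15.6960)
C = 3.9618 m/s

3.9618


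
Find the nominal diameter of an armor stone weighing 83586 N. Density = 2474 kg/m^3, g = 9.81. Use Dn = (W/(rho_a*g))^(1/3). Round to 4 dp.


V = W / (rho_a * g)
V = 83586 / (2474 * 9.81)
V = 83586 / 24269.94
V = 3.444013 m^3
Dn = V^(1/3) = 3.444013^(1/3)
Dn = 1.5102 m

1.5102


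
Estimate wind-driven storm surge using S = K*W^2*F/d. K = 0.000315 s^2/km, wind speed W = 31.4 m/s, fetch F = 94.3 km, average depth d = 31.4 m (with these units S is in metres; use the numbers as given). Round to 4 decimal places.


S = K * W^2 * F / d
W^2 = 31.4^2 = 985.96
S = 0.000315 * 985.96 * 94.3 / 31.4
Numerator = 0.000315 * 985.96 * 94.3 = 29.287449
S = 29.287449 / 31.4 = 0.9327 m

0.9327


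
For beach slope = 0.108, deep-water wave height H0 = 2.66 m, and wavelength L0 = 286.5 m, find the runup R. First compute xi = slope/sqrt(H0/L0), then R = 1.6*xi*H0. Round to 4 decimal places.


xi = slope / sqrt(H0/L0)
H0/L0 = 2.66/286.5 = 0.009284
sqrt(0.009284) = 0.096356
xi = 0.108 / 0.096356 = 1.120844
R = 1.6 * xi * H0 = 1.6 * 1.120844 * 2.66
R = 4.7703 m

4.7703


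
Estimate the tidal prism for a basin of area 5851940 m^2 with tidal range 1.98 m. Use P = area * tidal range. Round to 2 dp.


Tidal prism = Area * Tidal range
P = 5851940 * 1.98
P = 11586841.20 m^3

11586841.20


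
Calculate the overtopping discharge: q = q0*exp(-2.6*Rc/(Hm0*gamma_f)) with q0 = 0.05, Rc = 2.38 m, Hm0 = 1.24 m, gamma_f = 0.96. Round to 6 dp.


q = q0 * exp(-2.6 * Rc / (Hm0 * gamma_f))
Exponent = -2.6 * 2.38 / (1.24 * 0.96)
= -2.6 * 2.38 / 1.1904
= -5.198253
exp(-5.198253) = 0.005526
q = 0.05 * 0.005526
q = 0.000276 m^3/s/m

0.000276


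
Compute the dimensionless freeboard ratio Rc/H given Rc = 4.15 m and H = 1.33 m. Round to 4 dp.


Relative freeboard = Rc / H
= 4.15 / 1.33
= 3.1203

3.1203


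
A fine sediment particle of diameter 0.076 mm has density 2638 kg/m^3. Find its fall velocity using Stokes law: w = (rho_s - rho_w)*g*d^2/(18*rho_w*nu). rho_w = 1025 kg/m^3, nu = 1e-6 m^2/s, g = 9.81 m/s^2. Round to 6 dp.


w = (rho_s - rho_w) * g * d^2 / (18 * rho_w * nu)
d = 0.076 mm = 0.000076 m
rho_s - rho_w = 2638 - 1025 = 1613
Numerator = 1613 * 9.81 * (0.000076)^2 = 0.000091396709
Denominator = 18 * 1025 * 1e-6 = 0.018450
w = 0.004954 m/s

0.004954


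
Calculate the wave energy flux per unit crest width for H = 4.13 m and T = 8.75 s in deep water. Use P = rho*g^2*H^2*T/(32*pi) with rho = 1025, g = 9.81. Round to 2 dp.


P = rho * g^2 * H^2 * T / (32 * pi)
P = 1025 * 9.81^2 * 4.13^2 * 8.75 / (32 * pi)
P = 1025 * 96.2361 * 17.0569 * 8.75 / 100.53096
P = 146443.53 W/m

146443.53


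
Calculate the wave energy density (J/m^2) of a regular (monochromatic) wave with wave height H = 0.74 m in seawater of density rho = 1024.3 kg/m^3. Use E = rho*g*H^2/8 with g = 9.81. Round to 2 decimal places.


E = (1/8) * rho * g * H^2
E = (1/8) * 1024.3 * 9.81 * 0.74^2
E = 0.125 * 1024.3 * 9.81 * 0.5476
E = 687.81 J/m^2

687.81


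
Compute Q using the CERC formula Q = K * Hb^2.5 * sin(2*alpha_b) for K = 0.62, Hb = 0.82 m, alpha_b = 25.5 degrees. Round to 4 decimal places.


Q = K * Hb^2.5 * sin(2 * alpha_b)
Hb^2.5 = 0.82^2.5 = 0.608884
sin(2 * 25.5) = sin(51.0) = 0.777146
Q = 0.62 * 0.608884 * 0.777146
Q = 0.2934 m^3/s

0.2934


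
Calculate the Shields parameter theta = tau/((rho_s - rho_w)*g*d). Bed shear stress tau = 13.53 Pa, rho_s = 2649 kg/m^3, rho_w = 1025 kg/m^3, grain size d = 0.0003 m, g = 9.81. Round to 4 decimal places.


theta = tau / ((rho_s - rho_w) * g * d)
rho_s - rho_w = 2649 - 1025 = 1624
Denominator = 1624 * 9.81 * 0.0003 = 4.779432
theta = 13.53 / 4.779432
theta = 2.8309

2.8309


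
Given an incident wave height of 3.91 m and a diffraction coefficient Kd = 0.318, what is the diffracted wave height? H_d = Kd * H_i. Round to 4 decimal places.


H_d = Kd * H_i
H_d = 0.318 * 3.91
H_d = 1.2434 m

1.2434


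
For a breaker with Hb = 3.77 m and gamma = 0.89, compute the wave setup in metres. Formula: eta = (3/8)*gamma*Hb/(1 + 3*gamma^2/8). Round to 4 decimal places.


eta = (3/8) * gamma * Hb / (1 + 3*gamma^2/8)
Numerator = (3/8) * 0.89 * 3.77 = 1.258237
Denominator = 1 + 3*0.89^2/8 = 1 + 0.297038 = 1.297038
eta = 1.258237 / 1.297038
eta = 0.9701 m

0.9701


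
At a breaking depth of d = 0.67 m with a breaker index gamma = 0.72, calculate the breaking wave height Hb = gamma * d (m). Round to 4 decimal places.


Hb = gamma * d
Hb = 0.72 * 0.67
Hb = 0.4824 m

0.4824


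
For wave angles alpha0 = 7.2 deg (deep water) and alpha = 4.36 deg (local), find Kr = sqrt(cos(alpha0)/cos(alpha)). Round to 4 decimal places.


Kr = sqrt(cos(alpha0) / cos(alpha))
cos(7.2) = 0.992115
cos(4.36) = 0.997106
Kr = sqrt(0.992115 / 0.997106)
Kr = sqrt(0.994994)
Kr = 0.9975

0.9975


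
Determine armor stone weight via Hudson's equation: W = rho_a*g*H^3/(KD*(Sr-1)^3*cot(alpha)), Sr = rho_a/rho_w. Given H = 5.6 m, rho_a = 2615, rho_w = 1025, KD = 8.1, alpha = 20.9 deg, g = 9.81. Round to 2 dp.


Sr = rho_a / rho_w = 2615 / 1025 = 2.551220
(Sr - 1) = 1.551220
(Sr - 1)^3 = 3.732672
cot(20.9) = 1 / tan(20.9) = 1 / 0.381863 = 2.618741
Numerator = 2615 * 9.81 * 5.6^3 = 4505103.5904
Denominator = 8.1 * 3.732672 * 2.618741 = 79.176694
W = 4505103.5904 / 79.176694
W = 56899.36 N

56899.36


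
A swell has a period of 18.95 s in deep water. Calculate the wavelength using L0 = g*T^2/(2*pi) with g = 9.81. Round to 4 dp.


L0 = g * T^2 / (2 * pi)
L0 = 9.81 * 18.95^2 / (2 * pi)
L0 = 9.81 * 359.1025 / 6.28319
L0 = 3522.7955 / 6.28319
L0 = 560.6703 m

560.6703


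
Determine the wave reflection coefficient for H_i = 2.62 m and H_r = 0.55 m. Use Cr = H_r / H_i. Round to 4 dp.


Cr = H_r / H_i
Cr = 0.55 / 2.62
Cr = 0.2099

0.2099


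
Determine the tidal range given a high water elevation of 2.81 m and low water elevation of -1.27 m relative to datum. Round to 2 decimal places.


Tidal range = High water - Low water
Tidal range = 2.81 - (-1.27)
Tidal range = 4.08 m

4.08


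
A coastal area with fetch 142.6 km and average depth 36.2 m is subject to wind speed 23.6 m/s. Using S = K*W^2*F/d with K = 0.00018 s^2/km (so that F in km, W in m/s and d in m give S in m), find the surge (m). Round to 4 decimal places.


S = K * W^2 * F / d
W^2 = 23.6^2 = 556.96
S = 0.00018 * 556.96 * 142.6 / 36.2
Numerator = 0.00018 * 556.96 * 142.6 = 14.296049
S = 14.296049 / 36.2 = 0.3949 m

0.3949


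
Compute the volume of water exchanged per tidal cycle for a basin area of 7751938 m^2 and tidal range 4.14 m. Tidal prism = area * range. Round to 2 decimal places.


Tidal prism = Area * Tidal range
P = 7751938 * 4.14
P = 32093023.32 m^3

32093023.32


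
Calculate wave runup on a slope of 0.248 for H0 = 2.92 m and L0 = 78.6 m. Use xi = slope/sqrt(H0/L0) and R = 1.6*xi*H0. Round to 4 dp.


xi = slope / sqrt(H0/L0)
H0/L0 = 2.92/78.6 = 0.037150
sqrt(0.037150) = 0.192744
xi = 0.248 / 0.192744 = 1.286683
R = 1.6 * xi * H0 = 1.6 * 1.286683 * 2.92
R = 6.0114 m

6.0114


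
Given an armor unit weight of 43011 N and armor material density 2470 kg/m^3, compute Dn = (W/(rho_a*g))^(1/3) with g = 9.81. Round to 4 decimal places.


V = W / (rho_a * g)
V = 43011 / (2470 * 9.81)
V = 43011 / 24230.70
V = 1.775062 m^3
Dn = V^(1/3) = 1.775062^(1/3)
Dn = 1.2108 m

1.2108


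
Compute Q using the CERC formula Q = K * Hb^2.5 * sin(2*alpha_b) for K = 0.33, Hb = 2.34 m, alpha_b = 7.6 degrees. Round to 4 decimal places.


Q = K * Hb^2.5 * sin(2 * alpha_b)
Hb^2.5 = 2.34^2.5 = 8.376057
sin(2 * 7.6) = sin(15.2) = 0.262189
Q = 0.33 * 8.376057 * 0.262189
Q = 0.7247 m^3/s

0.7247


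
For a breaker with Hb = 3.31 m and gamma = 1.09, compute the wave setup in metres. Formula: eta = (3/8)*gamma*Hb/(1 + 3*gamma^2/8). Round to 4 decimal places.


eta = (3/8) * gamma * Hb / (1 + 3*gamma^2/8)
Numerator = (3/8) * 1.09 * 3.31 = 1.352963
Denominator = 1 + 3*1.09^2/8 = 1 + 0.445538 = 1.445538
eta = 1.352963 / 1.445538
eta = 0.9360 m

0.9360


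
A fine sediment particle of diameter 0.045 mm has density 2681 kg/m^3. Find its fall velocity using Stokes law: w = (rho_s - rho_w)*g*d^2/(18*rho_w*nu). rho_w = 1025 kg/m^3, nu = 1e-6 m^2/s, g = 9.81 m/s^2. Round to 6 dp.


w = (rho_s - rho_w) * g * d^2 / (18 * rho_w * nu)
d = 0.045 mm = 0.000045 m
rho_s - rho_w = 2681 - 1025 = 1656
Numerator = 1656 * 9.81 * (0.000045)^2 = 0.000032896854
Denominator = 18 * 1025 * 1e-6 = 0.018450
w = 0.001783 m/s

0.001783


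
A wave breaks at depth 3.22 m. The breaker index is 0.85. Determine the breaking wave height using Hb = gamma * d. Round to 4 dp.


Hb = gamma * d
Hb = 0.85 * 3.22
Hb = 2.7370 m

2.7370


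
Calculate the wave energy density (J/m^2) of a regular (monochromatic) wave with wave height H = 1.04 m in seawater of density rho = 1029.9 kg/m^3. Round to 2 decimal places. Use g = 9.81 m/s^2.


E = (1/8) * rho * g * H^2
E = (1/8) * 1029.9 * 9.81 * 1.04^2
E = 0.125 * 1029.9 * 9.81 * 1.0816
E = 1365.97 J/m^2

1365.97


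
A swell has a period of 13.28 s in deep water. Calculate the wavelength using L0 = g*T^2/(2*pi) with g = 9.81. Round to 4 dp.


L0 = g * T^2 / (2 * pi)
L0 = 9.81 * 13.28^2 / (2 * pi)
L0 = 9.81 * 176.3584 / 6.28319
L0 = 1730.0759 / 6.28319
L0 = 275.3501 m

275.3501


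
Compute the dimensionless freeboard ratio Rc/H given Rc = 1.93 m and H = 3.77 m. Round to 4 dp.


Relative freeboard = Rc / H
= 1.93 / 3.77
= 0.5119

0.5119


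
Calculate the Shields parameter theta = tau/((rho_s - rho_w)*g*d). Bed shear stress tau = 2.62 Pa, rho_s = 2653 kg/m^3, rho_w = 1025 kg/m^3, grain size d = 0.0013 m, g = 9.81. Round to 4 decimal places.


theta = tau / ((rho_s - rho_w) * g * d)
rho_s - rho_w = 2653 - 1025 = 1628
Denominator = 1628 * 9.81 * 0.0013 = 20.761884
theta = 2.62 / 20.761884
theta = 0.1262

0.1262


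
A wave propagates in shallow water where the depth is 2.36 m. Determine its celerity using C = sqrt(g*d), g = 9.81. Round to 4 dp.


Using the shallow-water approximation:
C = sqrt(g * d) = sqrt(9.81 * 2.36)
C = sqrt(23.1516)
C = 4.8116 m/s

4.8116


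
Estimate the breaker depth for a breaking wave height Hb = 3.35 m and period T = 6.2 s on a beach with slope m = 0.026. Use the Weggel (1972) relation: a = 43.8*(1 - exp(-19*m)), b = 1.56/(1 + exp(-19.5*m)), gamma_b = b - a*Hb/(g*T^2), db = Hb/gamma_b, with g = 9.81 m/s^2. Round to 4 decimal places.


a = 43.8 * (1 - exp(-19 * m))
exp(-19 * 0.026) = exp(-0.4940) = 0.610181
a = 43.8 * (1 - 0.610181) = 17.074082
b = 1.56 / (1 + exp(-19.5 * m))
exp(-19.5 * 0.026) = exp(-0.5070) = 0.602300
b = 1.56 / (1 + 0.602300) = 0.973601
Hb / (g * T^2) = 3.35 / (9.81 * 6.2^2) = 3.35 / 377.0964 = 0.00888367
gamma_b = b - a * Hb/(g*T^2) = 0.973601 - 17.074082 * 0.00888367 = 0.821920
db = Hb / gamma_b = 3.35 / 0.821920
db = 4.0758 m

4.0758


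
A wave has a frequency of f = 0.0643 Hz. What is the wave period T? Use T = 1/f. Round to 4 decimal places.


T = 1 / f
T = 1 / 0.0643
T = 15.5521 s

15.5521


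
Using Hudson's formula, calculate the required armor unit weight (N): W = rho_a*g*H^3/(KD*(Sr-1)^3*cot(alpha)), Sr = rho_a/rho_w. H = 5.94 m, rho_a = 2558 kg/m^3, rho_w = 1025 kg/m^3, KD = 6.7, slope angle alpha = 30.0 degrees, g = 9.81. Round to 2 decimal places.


Sr = rho_a / rho_w = 2558 / 1025 = 2.495610
(Sr - 1) = 1.495610
(Sr - 1)^3 = 3.345453
cot(30.0) = 1 / tan(30.0) = 1 / 0.577350 = 1.732051
Numerator = 2558 * 9.81 * 5.94^3 = 5259311.3592
Denominator = 6.7 * 3.345453 * 1.732051 = 38.823108
W = 5259311.3592 / 38.823108
W = 135468.58 N

135468.58


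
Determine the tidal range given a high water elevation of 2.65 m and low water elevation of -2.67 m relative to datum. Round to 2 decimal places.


Tidal range = High water - Low water
Tidal range = 2.65 - (-2.67)
Tidal range = 5.32 m

5.32


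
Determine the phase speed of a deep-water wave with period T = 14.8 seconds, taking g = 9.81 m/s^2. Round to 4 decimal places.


We use the deep-water celerity formula:
C = g * T / (2 * pi)
C = 9.81 * 14.8 / (2 * 3.14159...)
C = 145.188000 / 6.283185
C = 23.1074 m/s

23.1074


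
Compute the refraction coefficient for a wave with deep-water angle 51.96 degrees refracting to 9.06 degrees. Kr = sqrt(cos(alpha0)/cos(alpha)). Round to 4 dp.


Kr = sqrt(cos(alpha0) / cos(alpha))
cos(51.96) = 0.616211
cos(9.06) = 0.987524
Kr = sqrt(0.616211 / 0.987524)
Kr = sqrt(0.623996)
Kr = 0.7899

0.7899


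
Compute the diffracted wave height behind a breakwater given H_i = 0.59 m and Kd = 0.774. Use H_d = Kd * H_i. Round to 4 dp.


H_d = Kd * H_i
H_d = 0.774 * 0.59
H_d = 0.4567 m

0.4567


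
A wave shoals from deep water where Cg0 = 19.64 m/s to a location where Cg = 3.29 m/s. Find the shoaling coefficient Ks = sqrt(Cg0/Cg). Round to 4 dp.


Ks = sqrt(Cg0 / Cg)
Ks = sqrt(19.64 / 3.29)
Ks = sqrt(5.9696)
Ks = 2.4433

2.4433


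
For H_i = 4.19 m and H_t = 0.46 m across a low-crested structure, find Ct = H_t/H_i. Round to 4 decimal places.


Ct = H_t / H_i
Ct = 0.46 / 4.19
Ct = 0.1098

0.1098


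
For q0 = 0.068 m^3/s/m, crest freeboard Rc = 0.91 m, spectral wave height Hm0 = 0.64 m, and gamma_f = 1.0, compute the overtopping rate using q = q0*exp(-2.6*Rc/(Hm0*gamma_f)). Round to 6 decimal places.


q = q0 * exp(-2.6 * Rc / (Hm0 * gamma_f))
Exponent = -2.6 * 0.91 / (0.64 * 1.0)
= -2.6 * 0.91 / 0.6400
= -3.696875
exp(-3.696875) = 0.024801
q = 0.068 * 0.024801
q = 0.001686 m^3/s/m

0.001686


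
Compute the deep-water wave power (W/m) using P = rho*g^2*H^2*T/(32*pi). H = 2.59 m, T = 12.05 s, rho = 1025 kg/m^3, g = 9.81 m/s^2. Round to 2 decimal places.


P = rho * g^2 * H^2 * T / (32 * pi)
P = 1025 * 9.81^2 * 2.59^2 * 12.05 / (32 * pi)
P = 1025 * 96.2361 * 6.7081 * 12.05 / 100.53096
P = 79313.77 W/m

79313.77
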